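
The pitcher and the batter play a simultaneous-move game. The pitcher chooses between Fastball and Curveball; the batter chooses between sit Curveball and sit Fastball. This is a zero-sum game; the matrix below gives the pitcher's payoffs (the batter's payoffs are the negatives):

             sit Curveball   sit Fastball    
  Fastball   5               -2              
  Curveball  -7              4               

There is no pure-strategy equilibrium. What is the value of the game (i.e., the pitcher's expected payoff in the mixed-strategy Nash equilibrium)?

v = 1/3

In a mixed equilibrium the pitcher is indifferent between Fastball and Curveball; this condition fixes q.
  the pitcher's payoff from Fastball: q·5 + (1−q)·(-2) = 7q - 2
  the pitcher's payoff from Curveball: q·(-7) + (1−q)·4 = -11q + 4
  7q - 2 = -11q + 4  ⇒  18q = 6  ⇒  q = 1/3.
The value is the pitcher's expected payoff against this mix (using Fastball): (1/3)·5 + (2/3)·(-2) = 1/3.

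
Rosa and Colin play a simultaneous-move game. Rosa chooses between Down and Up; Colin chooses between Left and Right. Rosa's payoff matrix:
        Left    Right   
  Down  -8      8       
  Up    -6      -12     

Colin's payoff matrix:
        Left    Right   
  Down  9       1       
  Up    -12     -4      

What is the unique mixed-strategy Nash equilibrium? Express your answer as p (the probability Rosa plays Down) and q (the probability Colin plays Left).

p = 1/2, q = 10/11

In a mixed equilibrium Colin is indifferent between Left and Right; this condition fixes p.
  Colin's expected payoff from Left: p·9 + (1−p)·(-12) = 21p - 12
  Colin's expected payoff from Right: p·1 + (1−p)·(-4) = 5p - 4
  21p - 12 = 5p - 4  ⇒  16p = 8  ⇒  p = 1/2.
For Rosa to be willing to mix, Rosa must be indifferent between Down and Up, which pins down Colin's mix.
  Rosa's payoff from Down: q·(-8) + (1−q)·8 = -16q + 8
  Rosa's payoff from Up: q·(-6) + (1−q)·(-12) = 6q - 12
  -16q + 8 = 6q - 12  ⇒  -22q = -20  ⇒  q = 10/11.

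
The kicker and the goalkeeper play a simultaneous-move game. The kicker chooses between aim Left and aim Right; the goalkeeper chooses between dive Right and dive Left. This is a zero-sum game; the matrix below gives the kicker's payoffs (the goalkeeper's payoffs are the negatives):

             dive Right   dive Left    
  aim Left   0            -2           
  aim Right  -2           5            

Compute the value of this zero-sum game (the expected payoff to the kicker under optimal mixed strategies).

v = -4/9

For the kicker to be willing to mix, the kicker must be indifferent between aim Left and aim Right, which pins down the goalkeeper's mix.
  the kicker's payoff to aim Left: q·0 + (1−q)·(-2) = 2q - 2
  the kicker's payoff to aim Right: q·(-2) + (1−q)·5 = -7q + 5
  2q - 2 = -7q + 5  ⇒  9q = 7  ⇒  q = 7/9.
The value is the kicker's expected payoff against this mix (using aim Left): (7/9)·0 + (2/9)·(-2) = -4/9.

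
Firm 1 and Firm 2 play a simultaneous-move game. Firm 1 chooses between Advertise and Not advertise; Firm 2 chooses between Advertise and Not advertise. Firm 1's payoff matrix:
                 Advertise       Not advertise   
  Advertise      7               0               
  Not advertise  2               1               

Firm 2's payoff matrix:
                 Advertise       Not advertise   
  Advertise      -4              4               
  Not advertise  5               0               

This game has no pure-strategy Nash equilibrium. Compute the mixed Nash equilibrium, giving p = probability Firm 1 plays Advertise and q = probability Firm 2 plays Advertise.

Firm 2's indifference between Advertise and Not advertise determines Firm 1's mixing probability p:
  Firm 2's expected payoff from Advertise: p·(-4) + (1−p)·5 = -9p + 5
  Firm 2's expected payoff from Not advertise: p·4 + (1−p)·0 = 4p
  -9p + 5 = 4p  ⇒  -13p = -5  ⇒  p = 5/13.
Firm 2's mix must leave Firm 1 indifferent between Advertise and Not advertise.
  Firm 1's payoff to Advertise: q·7 + (1−q)·0 = 7q
  Firm 1's payoff to Not advertise: q·2 + (1−q)·1 = q + 1
  7q = q + 1  ⇒  6q = 1  ⇒  q = 1/6.

p = 5/13, q = 1/6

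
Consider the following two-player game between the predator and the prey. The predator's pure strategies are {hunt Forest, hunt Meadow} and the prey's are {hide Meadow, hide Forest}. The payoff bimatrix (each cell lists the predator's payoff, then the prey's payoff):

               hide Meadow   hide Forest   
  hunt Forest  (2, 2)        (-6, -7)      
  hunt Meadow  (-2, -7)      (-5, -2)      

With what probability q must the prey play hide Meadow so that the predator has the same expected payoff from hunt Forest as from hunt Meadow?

q = 1/5

The prey's mix must leave the predator indifferent between hunt Forest and hunt Meadow.
  the predator's expected payoff from hunt Forest: q·2 + (1−q)·(-6) = 8q - 6
  the predator's expected payoff from hunt Meadow: q·(-2) + (1−q)·(-5) = 3q - 5
  8q - 6 = 3q - 5  ⇒  5q = 1  ⇒  q = 1/5.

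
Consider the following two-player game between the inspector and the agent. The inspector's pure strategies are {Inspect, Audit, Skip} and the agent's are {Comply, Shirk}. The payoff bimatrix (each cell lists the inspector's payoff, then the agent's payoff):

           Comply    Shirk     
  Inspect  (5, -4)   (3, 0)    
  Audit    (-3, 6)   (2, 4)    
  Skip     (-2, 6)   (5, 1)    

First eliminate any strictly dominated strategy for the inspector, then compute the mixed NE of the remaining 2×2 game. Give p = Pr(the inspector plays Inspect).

The inspector's strategy Audit is strictly dominated by Skip: -2 > -3 and 5 > 2. Eliminate Audit.
The inspector's mix must leave the agent indifferent between Comply and Shirk.
  the agent's expected payoff from Comply: p·(-4) + (1−p)·6 = -10p + 6
  the agent's expected payoff from Shirk: p·0 + (1−p)·1 = -p + 1
  -10p + 6 = -p + 1  ⇒  -9p = -5  ⇒  p = 5/9.

p = 5/9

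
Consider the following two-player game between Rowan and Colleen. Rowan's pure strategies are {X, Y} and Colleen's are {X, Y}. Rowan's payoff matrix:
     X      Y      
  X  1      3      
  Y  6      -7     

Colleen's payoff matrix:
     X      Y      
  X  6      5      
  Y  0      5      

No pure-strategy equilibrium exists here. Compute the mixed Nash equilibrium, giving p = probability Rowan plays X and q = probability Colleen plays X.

In a mixed equilibrium Colleen is indifferent between X and Y; this condition fixes p.
  Colleen's expected payoff from X: p·6 + (1−p)·0 = 6p
  Colleen's expected payoff from Y: p·5 + (1−p)·5 = 5
  6p = 5  ⇒  6p = 5  ⇒  p = 5/6.
In a mixed equilibrium Rowan is indifferent between X and Y; this condition fixes q.
  Rowan's payoff from X: q·1 + (1−q)·3 = -2q + 3
  Rowan's payoff from Y: q·6 + (1−q)·(-7) = 13q - 7
  -2q + 3 = 13q - 7  ⇒  -15q = -10  ⇒  q = 2/3.

p = 5/6, q = 2/3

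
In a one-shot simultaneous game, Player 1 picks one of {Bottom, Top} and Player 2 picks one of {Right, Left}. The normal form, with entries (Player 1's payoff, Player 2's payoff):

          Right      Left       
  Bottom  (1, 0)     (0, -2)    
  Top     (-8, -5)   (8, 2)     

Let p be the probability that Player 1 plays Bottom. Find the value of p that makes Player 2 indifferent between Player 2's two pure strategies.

p = 7/9

For Player 2 to be willing to mix, Player 2 must be indifferent between Right and Left, which pins down Player 1's mix.
  Player 2's payoff to Right: p·0 + (1−p)·(-5) = 5p - 5
  Player 2's payoff to Left: p·(-2) + (1−p)·2 = -4p + 2
  5p - 5 = -4p + 2  ⇒  9p = 7  ⇒  p = 7/9.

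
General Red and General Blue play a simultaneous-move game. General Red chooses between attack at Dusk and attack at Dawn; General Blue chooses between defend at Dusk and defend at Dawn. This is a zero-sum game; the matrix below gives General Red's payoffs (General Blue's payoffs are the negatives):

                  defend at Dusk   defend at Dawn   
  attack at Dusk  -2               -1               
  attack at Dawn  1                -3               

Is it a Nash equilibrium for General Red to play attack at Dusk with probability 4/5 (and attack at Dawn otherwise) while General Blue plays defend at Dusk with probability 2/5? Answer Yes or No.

Yes

Check General Blue's indifference given General Red's mix p = 4/5:
  payoff from defend at Dusk = 7/5; payoff from defend at Dawn = 7/5 — equal.
Check General Red's indifference given General Blue's mix q = 2/5:
  payoff from attack at Dusk = -7/5; payoff from attack at Dawn = -7/5 — equal.
Both players are indifferent, so neither can profitably deviate.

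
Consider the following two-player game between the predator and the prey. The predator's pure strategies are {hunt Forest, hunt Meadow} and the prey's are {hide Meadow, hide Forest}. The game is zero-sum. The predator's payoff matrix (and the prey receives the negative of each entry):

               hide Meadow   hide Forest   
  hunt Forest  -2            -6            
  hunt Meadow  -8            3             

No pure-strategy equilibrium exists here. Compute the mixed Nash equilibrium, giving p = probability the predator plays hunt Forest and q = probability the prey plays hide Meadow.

For the prey to be willing to mix, the prey must be indifferent between hide Meadow and hide Forest, which pins down the predator's mix.
  the prey's payoff to hide Meadow: p·2 + (1−p)·8 = -6p + 8
  the prey's payoff to hide Forest: p·6 + (1−p)·(-3) = 9p - 3
  -6p + 8 = 9p - 3  ⇒  -15p = -11  ⇒  p = 11/15.
For the predator to be willing to mix, the predator must be indifferent between hunt Forest and hunt Meadow, which pins down the prey's mix.
  the predator's expected payoff from hunt Forest: q·(-2) + (1−q)·(-6) = 4q - 6
  the predator's expected payoff from hunt Meadow: q·(-8) + (1−q)·3 = -11q + 3
  4q - 6 = -11q + 3  ⇒  15q = 9  ⇒  q = 3/5.

p = 11/15, q = 3/5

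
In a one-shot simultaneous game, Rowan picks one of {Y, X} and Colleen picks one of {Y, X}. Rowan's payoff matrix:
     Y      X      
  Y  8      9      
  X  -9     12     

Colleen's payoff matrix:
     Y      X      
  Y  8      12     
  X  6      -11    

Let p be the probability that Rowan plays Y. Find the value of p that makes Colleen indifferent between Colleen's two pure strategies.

p = 17/21

For Colleen to be willing to mix, Colleen must be indifferent between Y and X, which pins down Rowan's mix.
  Colleen's payoff to Y: p·8 + (1−p)·6 = 2p + 6
  Colleen's payoff to X: p·12 + (1−p)·(-11) = 23p - 11
  2p + 6 = 23p - 11  ⇒  -21p = -17  ⇒  p = 17/21.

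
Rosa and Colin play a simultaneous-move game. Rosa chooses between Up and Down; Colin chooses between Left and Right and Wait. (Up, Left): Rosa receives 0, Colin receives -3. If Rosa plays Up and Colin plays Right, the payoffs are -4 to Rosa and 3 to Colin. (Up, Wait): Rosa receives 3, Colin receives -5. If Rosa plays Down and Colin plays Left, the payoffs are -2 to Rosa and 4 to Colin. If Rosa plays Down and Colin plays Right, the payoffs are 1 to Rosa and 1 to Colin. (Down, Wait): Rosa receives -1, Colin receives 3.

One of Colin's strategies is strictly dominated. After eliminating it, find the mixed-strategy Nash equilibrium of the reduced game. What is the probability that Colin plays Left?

q = 5/7

Colin's strategy Wait is strictly dominated by Left: -3 > -5 and 4 > 3. Eliminate Wait.
Colin's mix must leave Rosa indifferent between Up and Down.
  Rosa's payoff to Up: q·0 + (1−q)·(-4) = 4q - 4
  Rosa's payoff to Down: q·(-2) + (1−q)·1 = -3q + 1
  4q - 4 = -3q + 1  ⇒  7q = 5  ⇒  q = 5/7.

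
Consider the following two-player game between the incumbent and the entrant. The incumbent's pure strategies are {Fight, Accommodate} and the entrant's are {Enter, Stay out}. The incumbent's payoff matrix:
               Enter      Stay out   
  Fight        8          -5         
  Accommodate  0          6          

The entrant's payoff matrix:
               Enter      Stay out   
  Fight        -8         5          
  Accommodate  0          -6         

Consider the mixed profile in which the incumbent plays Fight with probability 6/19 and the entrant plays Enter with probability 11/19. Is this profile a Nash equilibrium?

Yes

Check the entrant's indifference given the incumbent's mix p = 6/19:
  payoff from Enter = -48/19; payoff from Stay out = -48/19 — equal.
Check the incumbent's indifference given the entrant's mix q = 11/19:
  payoff from Fight = 48/19; payoff from Accommodate = 48/19 — equal.
Both players are indifferent, so neither can profitably deviate.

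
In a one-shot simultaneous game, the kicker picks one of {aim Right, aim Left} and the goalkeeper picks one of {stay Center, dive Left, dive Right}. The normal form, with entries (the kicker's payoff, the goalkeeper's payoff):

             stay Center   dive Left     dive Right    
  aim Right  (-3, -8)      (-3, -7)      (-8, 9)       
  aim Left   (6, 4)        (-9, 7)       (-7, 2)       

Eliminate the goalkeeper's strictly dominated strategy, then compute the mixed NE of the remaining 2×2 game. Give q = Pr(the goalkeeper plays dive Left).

The goalkeeper's strategy stay Center is strictly dominated by dive Left: -7 > -8 and 7 > 4. Eliminate stay Center.
In a mixed equilibrium the kicker is indifferent between aim Right and aim Left; this condition fixes q.
  the kicker's payoff from aim Right: q·(-3) + (1−q)·(-8) = 5q - 8
  the kicker's payoff from aim Left: q·(-9) + (1−q)·(-7) = -2q - 7
  5q - 8 = -2q - 7  ⇒  7q = 1  ⇒  q = 1/7.

q = 1/7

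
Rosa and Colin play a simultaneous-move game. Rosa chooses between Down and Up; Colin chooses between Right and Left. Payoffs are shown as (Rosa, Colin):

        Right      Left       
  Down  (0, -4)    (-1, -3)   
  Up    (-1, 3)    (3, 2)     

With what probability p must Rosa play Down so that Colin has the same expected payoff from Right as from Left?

Set Colin's expected payoff from Right equal to that from Left:
  Colin's payoff to Right: p·(-4) + (1−p)·3 = -7p + 3
  Colin's payoff to Left: p·(-3) + (1−p)·2 = -5p + 2
  -7p + 3 = -5p + 2  ⇒  -2p = -1  ⇒  p = 1/2.

p = 1/2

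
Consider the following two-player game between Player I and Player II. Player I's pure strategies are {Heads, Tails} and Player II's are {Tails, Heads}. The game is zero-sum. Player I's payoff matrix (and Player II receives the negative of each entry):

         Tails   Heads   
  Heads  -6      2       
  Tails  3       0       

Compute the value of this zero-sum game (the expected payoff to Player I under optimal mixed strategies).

For Player I to be willing to mix, Player I must be indifferent between Heads and Tails, which pins down Player II's mix.
  Player I's payoff from Heads: q·(-6) + (1−q)·2 = -8q + 2
  Player I's payoff from Tails: q·3 + (1−q)·0 = 3q
  -8q + 2 = 3q  ⇒  -11q = -2  ⇒  q = 2/11.
The value is Player I's expected payoff against this mix (using Heads): (2/11)·(-6) + (9/11)·2 = 6/11.

v = 6/11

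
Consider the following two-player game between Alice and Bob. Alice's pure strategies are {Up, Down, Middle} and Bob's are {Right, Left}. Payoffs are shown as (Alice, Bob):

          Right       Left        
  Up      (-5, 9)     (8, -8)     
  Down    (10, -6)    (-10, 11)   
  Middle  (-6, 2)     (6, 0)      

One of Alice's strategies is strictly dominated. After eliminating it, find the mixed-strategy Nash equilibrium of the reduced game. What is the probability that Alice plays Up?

Alice's strategy Middle is strictly dominated by Up: -5 > -6 and 8 > 6. Eliminate Middle.
Set Bob's expected payoff from Right equal to that from Left:
  Bob's payoff from Right: p·9 + (1−p)·(-6) = 15p - 6
  Bob's payoff from Left: p·(-8) + (1−p)·11 = -19p + 11
  15p - 6 = -19p + 11  ⇒  34p = 17  ⇒  p = 1/2.

p = 1/2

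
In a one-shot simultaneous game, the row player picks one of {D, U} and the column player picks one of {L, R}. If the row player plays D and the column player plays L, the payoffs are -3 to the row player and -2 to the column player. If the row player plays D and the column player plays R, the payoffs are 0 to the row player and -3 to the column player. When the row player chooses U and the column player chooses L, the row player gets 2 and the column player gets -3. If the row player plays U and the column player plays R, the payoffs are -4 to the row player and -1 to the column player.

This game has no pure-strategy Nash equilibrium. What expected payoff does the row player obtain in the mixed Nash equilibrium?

-4/3

The column player's mix must leave the row player indifferent between D and U.
  the row player's expected payoff from D: q·(-3) + (1−q)·0 = -3q
  the row player's expected payoff from U: q·2 + (1−q)·(-4) = 6q - 4
  -3q = 6q - 4  ⇒  -9q = -4  ⇒  q = 4/9.
At equilibrium the row player is indifferent across rows, so the row player's payoff equals the payoff from D: (4/9)·(-3) + (5/9)·0 = -4/3.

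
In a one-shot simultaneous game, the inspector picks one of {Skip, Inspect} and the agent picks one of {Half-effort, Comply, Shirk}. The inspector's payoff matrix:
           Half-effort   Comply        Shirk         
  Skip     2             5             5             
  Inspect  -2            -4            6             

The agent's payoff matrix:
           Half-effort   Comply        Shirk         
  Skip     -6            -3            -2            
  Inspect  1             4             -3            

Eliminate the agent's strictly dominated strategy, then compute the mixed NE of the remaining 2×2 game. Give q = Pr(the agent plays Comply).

The agent's strategy Half-effort is strictly dominated by Comply: -3 > -6 and 4 > 1. Eliminate Half-effort.
The agent's mix must leave the inspector indifferent between Skip and Inspect.
  the inspector's expected payoff from Skip: q·5 + (1−q)·5 = 5
  the inspector's expected payoff from Inspect: q·(-4) + (1−q)·6 = -10q + 6
  5 = -10q + 6  ⇒  10q = 1  ⇒  q = 1/10.

q = 1/10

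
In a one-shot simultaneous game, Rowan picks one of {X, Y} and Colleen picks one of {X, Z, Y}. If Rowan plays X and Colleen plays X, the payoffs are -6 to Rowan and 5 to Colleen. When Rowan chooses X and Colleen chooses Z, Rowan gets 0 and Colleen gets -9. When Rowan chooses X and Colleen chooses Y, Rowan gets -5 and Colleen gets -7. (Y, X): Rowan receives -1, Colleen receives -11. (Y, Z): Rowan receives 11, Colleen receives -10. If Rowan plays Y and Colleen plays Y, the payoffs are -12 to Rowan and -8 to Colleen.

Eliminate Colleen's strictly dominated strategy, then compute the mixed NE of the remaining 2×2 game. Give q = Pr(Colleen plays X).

q = 7/12

Colleen's strategy Z is strictly dominated by Y: -7 > -9 and -8 > -10. Eliminate Z.
For Rowan to be willing to mix, Rowan must be indifferent between X and Y, which pins down Colleen's mix.
  Rowan's payoff to X: q·(-6) + (1−q)·(-5) = -q - 5
  Rowan's payoff to Y: q·(-1) + (1−q)·(-12) = 11q - 12
  -q - 5 = 11q - 12  ⇒  -12q = -7  ⇒  q = 7/12.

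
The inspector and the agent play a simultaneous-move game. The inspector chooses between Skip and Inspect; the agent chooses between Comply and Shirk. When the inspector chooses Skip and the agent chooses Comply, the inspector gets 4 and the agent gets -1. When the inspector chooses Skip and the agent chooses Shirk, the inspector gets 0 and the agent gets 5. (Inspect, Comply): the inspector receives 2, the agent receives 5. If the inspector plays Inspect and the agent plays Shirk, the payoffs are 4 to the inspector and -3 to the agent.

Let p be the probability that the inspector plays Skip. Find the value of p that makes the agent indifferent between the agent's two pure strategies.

The agent's indifference between Comply and Shirk determines the inspector's mixing probability p:
  the agent's payoff from Comply: p·(-1) + (1−p)·5 = -6p + 5
  the agent's payoff from Shirk: p·5 + (1−p)·(-3) = 8p - 3
  -6p + 5 = 8p - 3  ⇒  -14p = -8  ⇒  p = 4/7.

p = 4/7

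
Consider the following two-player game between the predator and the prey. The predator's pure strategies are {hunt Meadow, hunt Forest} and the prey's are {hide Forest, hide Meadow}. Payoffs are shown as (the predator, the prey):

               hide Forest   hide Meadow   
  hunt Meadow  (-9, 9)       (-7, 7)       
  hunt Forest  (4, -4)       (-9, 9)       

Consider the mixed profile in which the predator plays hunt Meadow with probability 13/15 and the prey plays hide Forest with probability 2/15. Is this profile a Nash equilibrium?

Yes

Check the prey's indifference given the predator's mix p = 13/15:
  payoff from hide Forest = 109/15; payoff from hide Meadow = 109/15 — equal.
Check the predator's indifference given the prey's mix q = 2/15:
  payoff from hunt Meadow = -109/15; payoff from hunt Forest = -109/15 — equal.
Both players are indifferent, so neither can profitably deviate.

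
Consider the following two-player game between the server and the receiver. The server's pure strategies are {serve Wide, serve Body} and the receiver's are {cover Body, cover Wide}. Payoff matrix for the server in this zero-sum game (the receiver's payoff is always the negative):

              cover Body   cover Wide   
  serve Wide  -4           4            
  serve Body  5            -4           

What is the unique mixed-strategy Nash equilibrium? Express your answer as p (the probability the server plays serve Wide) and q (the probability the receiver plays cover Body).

p = 9/17, q = 8/17

The server's mix must leave the receiver indifferent between cover Body and cover Wide.
  the receiver's payoff from cover Body: p·4 + (1−p)·(-5) = 9p - 5
  the receiver's payoff from cover Wide: p·(-4) + (1−p)·4 = -8p + 4
  9p - 5 = -8p + 4  ⇒  17p = 9  ⇒  p = 9/17.
For the server to be willing to mix, the server must be indifferent between serve Wide and serve Body, which pins down the receiver's mix.
  the server's expected payoff from serve Wide: q·(-4) + (1−q)·4 = -8q + 4
  the server's expected payoff from serve Body: q·5 + (1−q)·(-4) = 9q - 4
  -8q + 4 = 9q - 4  ⇒  -17q = -8  ⇒  q = 8/17.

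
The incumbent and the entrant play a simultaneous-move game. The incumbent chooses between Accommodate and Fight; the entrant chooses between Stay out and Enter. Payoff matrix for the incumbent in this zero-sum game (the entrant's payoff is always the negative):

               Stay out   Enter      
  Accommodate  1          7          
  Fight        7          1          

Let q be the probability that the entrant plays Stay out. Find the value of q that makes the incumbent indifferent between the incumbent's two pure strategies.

The incumbent's indifference between Accommodate and Fight determines the entrant's mixing probability q:
  the incumbent's payoff to Accommodate: q·1 + (1−q)·7 = -6q + 7
  the incumbent's payoff to Fight: q·7 + (1−q)·1 = 6q + 1
  -6q + 7 = 6q + 1  ⇒  -12q = -6  ⇒  q = 1/2.

q = 1/2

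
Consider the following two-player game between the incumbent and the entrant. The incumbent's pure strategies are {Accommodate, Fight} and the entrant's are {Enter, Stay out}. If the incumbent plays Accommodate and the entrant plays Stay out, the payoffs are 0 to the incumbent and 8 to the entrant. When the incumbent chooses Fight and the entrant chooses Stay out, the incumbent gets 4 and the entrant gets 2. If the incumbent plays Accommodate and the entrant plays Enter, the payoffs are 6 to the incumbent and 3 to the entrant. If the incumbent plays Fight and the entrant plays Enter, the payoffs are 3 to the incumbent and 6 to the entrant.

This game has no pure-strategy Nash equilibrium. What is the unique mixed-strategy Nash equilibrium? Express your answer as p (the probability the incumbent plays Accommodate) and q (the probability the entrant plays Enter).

In a mixed equilibrium the entrant is indifferent between Enter and Stay out; this condition fixes p.
  the entrant's expected payoff from Enter: p·3 + (1−p)·6 = -3p + 6
  the entrant's expected payoff from Stay out: p·8 + (1−p)·2 = 6p + 2
  -3p + 6 = 6p + 2  ⇒  -9p = -4  ⇒  p = 4/9.
The incumbent's indifference between Accommodate and Fight determines the entrant's mixing probability q:
  the incumbent's expected payoff from Accommodate: q·6 + (1−q)·0 = 6q
  the incumbent's expected payoff from Fight: q·3 + (1−q)·4 = -q + 4
  6q = -q + 4  ⇒  7q = 4  ⇒  q = 4/7.

p = 4/9, q = 4/7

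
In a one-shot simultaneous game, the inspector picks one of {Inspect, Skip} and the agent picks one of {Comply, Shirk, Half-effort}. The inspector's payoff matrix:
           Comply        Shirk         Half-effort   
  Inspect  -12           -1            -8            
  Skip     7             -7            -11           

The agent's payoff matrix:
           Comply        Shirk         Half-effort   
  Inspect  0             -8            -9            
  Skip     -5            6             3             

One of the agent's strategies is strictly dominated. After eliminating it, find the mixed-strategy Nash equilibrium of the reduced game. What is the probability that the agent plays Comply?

q = 6/25

The agent's strategy Half-effort is strictly dominated by Shirk: -8 > -9 and 6 > 3. Eliminate Half-effort.
For the inspector to be willing to mix, the inspector must be indifferent between Inspect and Skip, which pins down the agent's mix.
  the inspector's expected payoff from Inspect: q·(-12) + (1−q)·(-1) = -11q - 1
  the inspector's expected payoff from Skip: q·7 + (1−q)·(-7) = 14q - 7
  -11q - 1 = 14q - 7  ⇒  -25q = -6  ⇒  q = 6/25.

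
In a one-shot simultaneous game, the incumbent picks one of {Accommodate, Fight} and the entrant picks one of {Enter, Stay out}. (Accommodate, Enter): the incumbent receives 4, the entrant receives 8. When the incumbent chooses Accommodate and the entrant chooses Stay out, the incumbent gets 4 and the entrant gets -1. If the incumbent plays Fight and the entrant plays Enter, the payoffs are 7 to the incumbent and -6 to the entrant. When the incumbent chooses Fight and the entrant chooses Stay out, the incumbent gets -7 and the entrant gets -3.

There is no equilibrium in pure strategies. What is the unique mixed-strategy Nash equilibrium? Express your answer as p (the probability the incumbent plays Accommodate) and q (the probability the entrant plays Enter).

p = 1/4, q = 11/14

In a mixed equilibrium the entrant is indifferent between Enter and Stay out; this condition fixes p.
  the entrant's payoff from Enter: p·8 + (1−p)·(-6) = 14p - 6
  the entrant's payoff from Stay out: p·(-1) + (1−p)·(-3) = 2p - 3
  14p - 6 = 2p - 3  ⇒  12p = 3  ⇒  p = 1/4.
In a mixed equilibrium the incumbent is indifferent between Accommodate and Fight; this condition fixes q.
  the incumbent's payoff from Accommodate: q·4 + (1−q)·4 = 4
  the incumbent's payoff from Fight: q·7 + (1−q)·(-7) = 14q - 7
  4 = 14q - 7  ⇒  -14q = -11  ⇒  q = 11/14.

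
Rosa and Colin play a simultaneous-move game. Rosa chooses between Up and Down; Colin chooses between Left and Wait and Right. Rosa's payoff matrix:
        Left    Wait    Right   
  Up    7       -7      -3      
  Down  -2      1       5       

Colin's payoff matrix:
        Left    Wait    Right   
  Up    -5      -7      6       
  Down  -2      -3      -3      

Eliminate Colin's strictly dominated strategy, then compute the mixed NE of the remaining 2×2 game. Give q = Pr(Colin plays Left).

q = 8/17

Colin's strategy Wait is strictly dominated by Left: -5 > -7 and -2 > -3. Eliminate Wait.
Colin's mix must leave Rosa indifferent between Up and Down.
  Rosa's payoff to Up: q·7 + (1−q)·(-3) = 10q - 3
  Rosa's payoff to Down: q·(-2) + (1−q)·5 = -7q + 5
  10q - 3 = -7q + 5  ⇒  17q = 8  ⇒  q = 8/17.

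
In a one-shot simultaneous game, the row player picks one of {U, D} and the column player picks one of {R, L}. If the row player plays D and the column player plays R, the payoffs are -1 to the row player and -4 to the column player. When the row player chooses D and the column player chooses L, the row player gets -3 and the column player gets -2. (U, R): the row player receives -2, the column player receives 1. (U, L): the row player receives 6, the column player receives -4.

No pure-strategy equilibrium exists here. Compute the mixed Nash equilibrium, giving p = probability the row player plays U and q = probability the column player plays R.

Set the column player's expected payoff from R equal to that from L:
  the column player's payoff to R: p·1 + (1−p)·(-4) = 5p - 4
  the column player's payoff to L: p·(-4) + (1−p)·(-2) = -2p - 2
  5p - 4 = -2p - 2  ⇒  7p = 2  ⇒  p = 2/7.
The column player's mix must leave the row player indifferent between U and D.
  the row player's expected payoff from U: q·(-2) + (1−q)·6 = -8q + 6
  the row player's expected payoff from D: q·(-1) + (1−q)·(-3) = 2q - 3
  -8q + 6 = 2q - 3  ⇒  -10q = -9  ⇒  q = 9/10.

p = 2/7, q = 9/10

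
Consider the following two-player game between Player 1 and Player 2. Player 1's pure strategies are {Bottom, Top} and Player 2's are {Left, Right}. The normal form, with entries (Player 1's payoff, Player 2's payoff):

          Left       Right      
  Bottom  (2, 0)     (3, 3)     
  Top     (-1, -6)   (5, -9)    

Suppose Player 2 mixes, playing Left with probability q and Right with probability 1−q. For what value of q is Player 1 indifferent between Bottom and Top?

Player 1's indifference between Bottom and Top determines Player 2's mixing probability q:
  Player 1's payoff from Bottom: q·2 + (1−q)·3 = -q + 3
  Player 1's payoff from Top: q·(-1) + (1−q)·5 = -6q + 5
  -q + 3 = -6q + 5  ⇒  5q = 2  ⇒  q = 2/5.

q = 2/5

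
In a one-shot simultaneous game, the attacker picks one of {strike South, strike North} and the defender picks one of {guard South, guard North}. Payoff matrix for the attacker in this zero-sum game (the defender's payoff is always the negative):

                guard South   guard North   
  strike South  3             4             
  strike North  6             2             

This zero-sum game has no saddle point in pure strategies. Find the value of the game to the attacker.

v = 18/5

The defender's mix must leave the attacker indifferent between strike South and strike North.
  the attacker's expected payoff from strike South: q·3 + (1−q)·4 = -q + 4
  the attacker's expected payoff from strike North: q·6 + (1−q)·2 = 4q + 2
  -q + 4 = 4q + 2  ⇒  -5q = -2  ⇒  q = 2/5.
The value is the attacker's expected payoff against this mix (using strike South): (2/5)·3 + (3/5)·4 = 18/5.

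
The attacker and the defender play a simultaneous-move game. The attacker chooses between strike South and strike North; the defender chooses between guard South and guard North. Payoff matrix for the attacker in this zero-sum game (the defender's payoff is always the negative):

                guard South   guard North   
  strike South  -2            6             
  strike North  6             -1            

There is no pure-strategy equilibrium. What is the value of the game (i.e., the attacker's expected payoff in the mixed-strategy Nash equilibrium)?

v = 34/15

The attacker's indifference between strike South and strike North determines the defender's mixing probability q:
  the attacker's payoff from strike South: q·(-2) + (1−q)·6 = -8q + 6
  the attacker's payoff from strike North: q·6 + (1−q)·(-1) = 7q - 1
  -8q + 6 = 7q - 1  ⇒  -15q = -7  ⇒  q = 7/15.
The value is the attacker's expected payoff against this mix (using strike South): (7/15)·(-2) + (8/15)·6 = 34/15.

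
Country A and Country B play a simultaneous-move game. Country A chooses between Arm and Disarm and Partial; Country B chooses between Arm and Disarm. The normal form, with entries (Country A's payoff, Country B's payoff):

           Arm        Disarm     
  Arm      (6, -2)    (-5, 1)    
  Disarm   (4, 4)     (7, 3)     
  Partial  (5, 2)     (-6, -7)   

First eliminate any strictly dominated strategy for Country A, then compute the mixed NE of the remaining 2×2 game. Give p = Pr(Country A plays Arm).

Country A's strategy Partial is strictly dominated by Arm: 6 > 5 and -5 > -6. Eliminate Partial.
For Country B to be willing to mix, Country B must be indifferent between Arm and Disarm, which pins down Country A's mix.
  Country B's payoff from Arm: p·(-2) + (1−p)·4 = -6p + 4
  Country B's payoff from Disarm: p·1 + (1−p)·3 = -2p + 3
  -6p + 4 = -2p + 3  ⇒  -4p = -1  ⇒  p = 1/4.

p = 1/4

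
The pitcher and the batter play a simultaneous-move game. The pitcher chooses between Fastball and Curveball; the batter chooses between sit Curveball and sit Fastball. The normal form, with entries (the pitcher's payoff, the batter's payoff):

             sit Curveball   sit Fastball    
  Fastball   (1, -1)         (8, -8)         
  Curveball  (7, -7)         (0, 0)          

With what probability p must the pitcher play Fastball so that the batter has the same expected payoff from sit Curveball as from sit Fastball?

p = 1/2

The pitcher's mix must leave the batter indifferent between sit Curveball and sit Fastball.
  the batter's payoff from sit Curveball: p·(-1) + (1−p)·(-7) = 6p - 7
  the batter's payoff from sit Fastball: p·(-8) + (1−p)·0 = -8p
  6p - 7 = -8p  ⇒  14p = 7  ⇒  p = 1/2.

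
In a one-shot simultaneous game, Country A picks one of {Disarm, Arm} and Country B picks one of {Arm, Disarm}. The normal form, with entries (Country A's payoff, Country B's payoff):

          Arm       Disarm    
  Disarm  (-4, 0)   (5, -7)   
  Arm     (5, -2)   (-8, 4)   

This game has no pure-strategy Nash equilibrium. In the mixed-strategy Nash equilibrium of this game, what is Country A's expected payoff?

-7/22

Set Country A's expected payoff from Disarm equal to that from Arm:
  Country A's payoff from Disarm: q·(-4) + (1−q)·5 = -9q + 5
  Country A's payoff from Arm: q·5 + (1−q)·(-8) = 13q - 8
  -9q + 5 = 13q - 8  ⇒  -22q = -13  ⇒  q = 13/22.
At equilibrium Country A is indifferent across rows, so Country A's payoff equals the payoff from Disarm: (13/22)·(-4) + (9/22)·5 = -7/22.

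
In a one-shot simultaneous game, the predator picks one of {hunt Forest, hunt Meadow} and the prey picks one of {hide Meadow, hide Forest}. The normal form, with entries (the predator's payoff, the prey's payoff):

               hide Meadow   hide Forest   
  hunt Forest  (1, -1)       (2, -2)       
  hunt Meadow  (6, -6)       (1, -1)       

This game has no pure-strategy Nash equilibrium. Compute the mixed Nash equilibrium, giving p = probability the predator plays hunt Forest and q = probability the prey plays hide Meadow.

The prey's indifference between hide Meadow and hide Forest determines the predator's mixing probability p:
  the prey's expected payoff from hide Meadow: p·(-1) + (1−p)·(-6) = 5p - 6
  the prey's expected payoff from hide Forest: p·(-2) + (1−p)·(-1) = -p - 1
  5p - 6 = -p - 1  ⇒  6p = 5  ⇒  p = 5/6.
The predator's indifference between hunt Forest and hunt Meadow determines the prey's mixing probability q:
  the predator's payoff from hunt Forest: q·1 + (1−q)·2 = -q + 2
  the predator's payoff from hunt Meadow: q·6 + (1−q)·1 = 5q + 1
  -q + 2 = 5q + 1  ⇒  -6q = -1  ⇒  q = 1/6.

p = 5/6, q = 1/6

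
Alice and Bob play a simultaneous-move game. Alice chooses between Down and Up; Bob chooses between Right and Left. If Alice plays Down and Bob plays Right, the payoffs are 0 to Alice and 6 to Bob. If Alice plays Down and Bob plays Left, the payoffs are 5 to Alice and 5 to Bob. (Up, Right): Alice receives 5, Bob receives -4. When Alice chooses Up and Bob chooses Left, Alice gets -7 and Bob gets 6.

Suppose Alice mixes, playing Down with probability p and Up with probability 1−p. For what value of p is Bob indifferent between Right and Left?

Bob's indifference between Right and Left determines Alice's mixing probability p:
  Bob's expected payoff from Right: p·6 + (1−p)·(-4) = 10p - 4
  Bob's expected payoff from Left: p·5 + (1−p)·6 = -p + 6
  10p - 4 = -p + 6  ⇒  11p = 10  ⇒  p = 10/11.

p = 10/11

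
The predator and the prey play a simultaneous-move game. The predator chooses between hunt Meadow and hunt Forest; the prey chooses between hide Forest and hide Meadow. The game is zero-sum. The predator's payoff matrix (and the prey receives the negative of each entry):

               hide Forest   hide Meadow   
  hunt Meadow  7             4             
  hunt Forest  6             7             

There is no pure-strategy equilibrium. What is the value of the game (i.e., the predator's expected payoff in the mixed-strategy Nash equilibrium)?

v = 25/4

The predator's indifference between hunt Meadow and hunt Forest determines the prey's mixing probability q:
  the predator's payoff from hunt Meadow: q·7 + (1−q)·4 = 3q + 4
  the predator's payoff from hunt Forest: q·6 + (1−q)·7 = -q + 7
  3q + 4 = -q + 7  ⇒  4q = 3  ⇒  q = 3/4.
The value is the predator's expected payoff against this mix (using hunt Meadow): (3/4)·7 + (1/4)·4 = 25/4.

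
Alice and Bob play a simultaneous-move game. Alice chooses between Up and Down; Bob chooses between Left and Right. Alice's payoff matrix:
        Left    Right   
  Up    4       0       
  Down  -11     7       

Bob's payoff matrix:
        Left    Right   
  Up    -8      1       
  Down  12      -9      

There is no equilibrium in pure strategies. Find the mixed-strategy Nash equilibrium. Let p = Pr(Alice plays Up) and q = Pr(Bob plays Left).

p = 7/10, q = 7/22

Set Bob's expected payoff from Left equal to that from Right:
  Bob's payoff from Left: p·(-8) + (1−p)·12 = -20p + 12
  Bob's payoff from Right: p·1 + (1−p)·(-9) = 10p - 9
  -20p + 12 = 10p - 9  ⇒  -30p = -21  ⇒  p = 7/10.
Alice's indifference between Up and Down determines Bob's mixing probability q:
  Alice's expected payoff from Up: q·4 + (1−q)·0 = 4q
  Alice's expected payoff from Down: q·(-11) + (1−q)·7 = -18q + 7
  4q = -18q + 7  ⇒  22q = 7  ⇒  q = 7/22.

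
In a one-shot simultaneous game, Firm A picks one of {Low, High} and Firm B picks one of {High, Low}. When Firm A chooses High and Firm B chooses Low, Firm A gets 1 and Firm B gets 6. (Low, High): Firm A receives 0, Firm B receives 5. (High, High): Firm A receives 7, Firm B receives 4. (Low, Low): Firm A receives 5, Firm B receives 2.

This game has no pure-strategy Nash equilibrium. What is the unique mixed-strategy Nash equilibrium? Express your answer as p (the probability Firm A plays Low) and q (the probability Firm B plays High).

Firm A's mix must leave Firm B indifferent between High and Low.
  Firm B's payoff from High: p·5 + (1−p)·4 = p + 4
  Firm B's payoff from Low: p·2 + (1−p)·6 = -4p + 6
  p + 4 = -4p + 6  ⇒  5p = 2  ⇒  p = 2/5.
For Firm A to be willing to mix, Firm A must be indifferent between Low and High, which pins down Firm B's mix.
  Firm A's expected payoff from Low: q·0 + (1−q)·5 = -5q + 5
  Firm A's expected payoff from High: q·7 + (1−q)·1 = 6q + 1
  -5q + 5 = 6q + 1  ⇒  -11q = -4  ⇒  q = 4/11.

p = 2/5, q = 4/11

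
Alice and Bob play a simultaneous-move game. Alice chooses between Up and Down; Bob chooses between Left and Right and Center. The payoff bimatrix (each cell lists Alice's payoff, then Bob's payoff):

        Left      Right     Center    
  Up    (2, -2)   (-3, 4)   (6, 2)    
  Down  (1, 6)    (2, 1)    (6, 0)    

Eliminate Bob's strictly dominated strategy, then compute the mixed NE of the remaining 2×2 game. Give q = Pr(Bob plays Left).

q = 5/6

Bob's strategy Center is strictly dominated by Right: 4 > 2 and 1 > 0. Eliminate Center.
Bob's mix must leave Alice indifferent between Up and Down.
  Alice's payoff to Up: q·2 + (1−q)·(-3) = 5q - 3
  Alice's payoff to Down: q·1 + (1−q)·2 = -q + 2
  5q - 3 = -q + 2  ⇒  6q = 5  ⇒  q = 5/6.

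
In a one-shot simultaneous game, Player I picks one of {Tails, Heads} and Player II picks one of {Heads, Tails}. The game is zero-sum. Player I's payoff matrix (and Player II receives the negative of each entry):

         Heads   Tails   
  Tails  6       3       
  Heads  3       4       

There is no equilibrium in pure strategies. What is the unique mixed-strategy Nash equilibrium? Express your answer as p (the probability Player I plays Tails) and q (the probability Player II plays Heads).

Player II's indifference between Heads and Tails determines Player I's mixing probability p:
  Player II's payoff to Heads: p·(-6) + (1−p)·(-3) = -3p - 3
  Player II's payoff to Tails: p·(-3) + (1−p)·(-4) = p - 4
  -3p - 3 = p - 4  ⇒  -4p = -1  ⇒  p = 1/4.
For Player I to be willing to mix, Player I must be indifferent between Tails and Heads, which pins down Player II's mix.
  Player I's payoff from Tails: q·6 + (1−q)·3 = 3q + 3
  Player I's payoff from Heads: q·3 + (1−q)·4 = -q + 4
  3q + 3 = -q + 4  ⇒  4q = 1  ⇒  q = 1/4.

p = 1/4, q = 1/4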